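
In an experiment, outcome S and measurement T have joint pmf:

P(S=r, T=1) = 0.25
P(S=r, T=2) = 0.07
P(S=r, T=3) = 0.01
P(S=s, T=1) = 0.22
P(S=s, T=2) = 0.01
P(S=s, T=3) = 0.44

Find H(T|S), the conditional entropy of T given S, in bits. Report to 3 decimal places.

Chain rule: H(T|S) = H(S,T) − H(S).
Marginals: p(S) = (0.3300, 0.6700), p(T) = (0.4700, 0.0800, 0.4500).
H(S,T) = 1.9032 bits; H(S) = 0.9149 bits.
H(T|S) = 1.9032 − 0.9149 = 0.988 bits.

0.988 bits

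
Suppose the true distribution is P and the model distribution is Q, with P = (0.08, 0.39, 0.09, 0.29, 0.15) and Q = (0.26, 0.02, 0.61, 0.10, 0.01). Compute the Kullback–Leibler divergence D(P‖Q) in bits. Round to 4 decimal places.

D(P‖Q) = Σ p·log₂(p/q).
  0.08·log₂(0.08/0.26) = -0.13604
  0.39·log₂(0.39/0.02) = 1.67131
  0.09·log₂(0.09/0.61) = -0.24847
  0.29·log₂(0.29/0.10) = 0.44546
  0.15·log₂(0.15/0.01) = 0.58603
D(P‖Q) = 2.3183 bits.

2.3183 bits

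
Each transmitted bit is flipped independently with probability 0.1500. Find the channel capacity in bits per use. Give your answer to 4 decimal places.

0.3902 bits

Binary symmetric channel: C = 1 − h₂(ε) where h₂ is the binary entropy function.
h₂(0.1500) = −0.1500·log₂0.1500 − 0.8500·log₂0.8500 = 0.6098.
C = 1 − 0.6098 = 0.3902 bits per channel use.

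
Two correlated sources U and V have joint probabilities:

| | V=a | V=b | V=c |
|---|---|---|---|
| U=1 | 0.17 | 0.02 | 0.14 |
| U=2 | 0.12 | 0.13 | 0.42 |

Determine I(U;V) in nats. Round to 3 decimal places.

Marginals: p(U) = (0.3300, 0.6700), p(V) = (0.2900, 0.1500, 0.5600).
I(U;V) = Σ p(x,y)·ln[p(x,y)/(p(x)p(y))].
  (1,a): 0.17·ln(1.7764) = 0.0977
  (1,b): 0.02·ln(0.4040) = -0.0181
  (1,c): 0.14·ln(0.7576) = -0.0389
  (2,a): 0.12·ln(0.6176) = -0.0578
  (2,b): 0.13·ln(1.2935) = 0.0335
  (2,c): 0.42·ln(1.1194) = 0.0474
Sum = 0.064 nats.

0.064 nats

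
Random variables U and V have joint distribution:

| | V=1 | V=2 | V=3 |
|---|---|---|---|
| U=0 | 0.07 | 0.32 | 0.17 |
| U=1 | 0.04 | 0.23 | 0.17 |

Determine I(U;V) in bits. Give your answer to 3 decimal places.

Marginals: p(U) = (0.5600, 0.4400), p(V) = (0.1100, 0.5500, 0.3400).
I(U;V) = Σ p(x,y)·log₂[p(x,y)/(p(x)p(y))].
  (0,1): 0.07·log₂(1.1364) = 0.0129
  (0,2): 0.32·log₂(1.0390) = 0.0176
  (0,3): 0.17·log₂(0.8929) = -0.0278
  (1,1): 0.04·log₂(0.8264) = -0.0110
  (1,2): 0.23·log₂(0.9504) = -0.0169
  (1,3): 0.17·log₂(1.1364) = 0.0314
Sum = 0.006 bits.

0.006 bits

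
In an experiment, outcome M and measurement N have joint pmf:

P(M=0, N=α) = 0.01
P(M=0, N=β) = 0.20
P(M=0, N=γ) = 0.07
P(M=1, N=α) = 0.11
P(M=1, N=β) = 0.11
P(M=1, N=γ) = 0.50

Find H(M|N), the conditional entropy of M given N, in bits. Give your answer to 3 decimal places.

Chain rule: H(M|N) = H(M,N) − H(N).
Marginals: p(M) = (0.2800, 0.7200), p(N) = (0.1200, 0.3100, 0.5700).
H(M,N) = 2.0000 bits; H(N) = 1.3531 bits.
H(M|N) = 2.0000 − 1.3531 = 0.647 bits.

0.647 bits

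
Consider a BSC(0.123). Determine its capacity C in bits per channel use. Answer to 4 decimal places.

Binary symmetric channel: C = 1 − h₂(ε) where h₂ is the binary entropy function.
h₂(0.123) = −0.123·log₂0.123 − 0.877·log₂0.877 = 0.5379.
C = 1 − 0.5379 = 0.4621 bits per channel use.

0.4621 bits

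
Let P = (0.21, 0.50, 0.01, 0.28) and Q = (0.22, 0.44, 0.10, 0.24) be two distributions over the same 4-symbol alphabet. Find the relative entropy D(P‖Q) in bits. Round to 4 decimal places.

D(P‖Q) = Σ p·log₂(p/q).
  0.21·log₂(0.21/0.22) = -0.01409
  0.50·log₂(0.50/0.44) = 0.09221
  0.01·log₂(0.01/0.10) = -0.03322
  0.28·log₂(0.28/0.24) = 0.06227
D(P‖Q) = 0.1072 bits.

0.1072 bits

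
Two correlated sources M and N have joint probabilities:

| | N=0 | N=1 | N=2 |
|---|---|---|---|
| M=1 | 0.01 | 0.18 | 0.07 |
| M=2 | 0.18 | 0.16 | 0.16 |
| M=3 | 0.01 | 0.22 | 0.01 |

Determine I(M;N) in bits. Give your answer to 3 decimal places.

Marginals: p(M) = (0.2600, 0.5000, 0.2400), p(N) = (0.2000, 0.5600, 0.2400).
I(M;N) = H(M) + H(N) − H(M,N).
H(M) = 1.4994, H(N) = 1.4270, H(M,N) = 2.6851.
I(M;N) = 1.4994 + 1.4270 − 2.6851 = 0.241 bits.

0.241 bits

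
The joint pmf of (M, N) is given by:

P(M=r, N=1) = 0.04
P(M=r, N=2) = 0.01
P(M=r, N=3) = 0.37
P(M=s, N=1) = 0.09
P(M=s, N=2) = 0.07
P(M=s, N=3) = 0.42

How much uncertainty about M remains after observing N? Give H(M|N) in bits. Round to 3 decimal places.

0.947 bits

Chain rule: H(M|N) = H(M,N) − H(N).
Marginals: p(M) = (0.4200, 0.5800), p(N) = (0.1300, 0.0800, 0.7900).
H(M,N) = 1.8898 bits; H(N) = 0.9428 bits.
H(M|N) = 1.8898 − 0.9428 = 0.947 bits.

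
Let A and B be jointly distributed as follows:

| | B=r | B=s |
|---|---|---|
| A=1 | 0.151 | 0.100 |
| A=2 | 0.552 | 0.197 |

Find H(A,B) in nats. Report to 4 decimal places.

1.1638 nats

H(A,B) = −Σ p(x,y)·ln p(x,y) over all 4 cells.
  cell (1,r): −0.151·ln0.151 = 0.28546
  cell (1,s): −0.100·ln0.100 = 0.23026
  cell (2,r): −0.552·ln0.552 = 0.32800
  cell (2,s): −0.197·ln0.197 = 0.32004
Sum = 1.1638 nats.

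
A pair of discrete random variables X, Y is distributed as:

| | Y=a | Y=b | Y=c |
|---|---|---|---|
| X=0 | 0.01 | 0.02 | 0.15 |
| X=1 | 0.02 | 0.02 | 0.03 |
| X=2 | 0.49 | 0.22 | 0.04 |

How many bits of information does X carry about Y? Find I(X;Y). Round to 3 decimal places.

0.364 bits

Marginals: p(X) = (0.1800, 0.0700, 0.7500), p(Y) = (0.5200, 0.2600, 0.2200).
I(X;Y) = Σ p(x,y)·log₂[p(x,y)/(p(x)p(y))].
  (0,a): 0.01·log₂(0.1068) = -0.0323
  (0,b): 0.02·log₂(0.4274) = -0.0245
  (0,c): 0.15·log₂(3.7879) = 0.2882
  (1,a): 0.02·log₂(0.5495) = -0.0173
  (1,b): 0.02·log₂(1.0989) = 0.0027
  (1,c): 0.03·log₂(1.9481) = 0.0289
  (2,a): 0.49·log₂(1.2564) = 0.1614
  (2,b): 0.22·log₂(1.1282) = 0.0383
  (2,c): 0.04·log₂(0.2424) = -0.0818
Sum = 0.364 bits.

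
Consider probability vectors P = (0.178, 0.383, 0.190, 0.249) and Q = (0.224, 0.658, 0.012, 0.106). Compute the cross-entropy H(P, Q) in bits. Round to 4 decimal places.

2.6341 bits

H(P,Q) = −Σ p·log₂ q.
  −0.178·log₂(0.224) = 0.38420
  −0.383·log₂(0.658) = 0.23127
  −0.190·log₂(0.012) = 1.21236
  −0.249·log₂(0.106) = 0.80623
H(P,Q) = 2.6341 bits.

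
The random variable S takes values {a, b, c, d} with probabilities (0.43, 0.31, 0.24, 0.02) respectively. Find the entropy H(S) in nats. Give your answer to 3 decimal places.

H(S) = −Σ p·ln p.
  −(0.43)·ln(0.43) = 0.3629
  −(0.31)·ln(0.31) = 0.3631
  −(0.24)·ln(0.24) = 0.3425
  −(0.02)·ln(0.02) = 0.0782
Sum: 0.3629 + 0.3631 + 0.3425 + 0.0782 = 1.147 nats.

1.147 nats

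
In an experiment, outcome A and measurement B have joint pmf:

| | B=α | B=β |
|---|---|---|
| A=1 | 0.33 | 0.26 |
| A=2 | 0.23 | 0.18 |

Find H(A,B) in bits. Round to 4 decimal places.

1.9661 bits

H(A,B) = −Σ p(x,y)·log₂ p(x,y) over all 4 cells.
  cell (1,α): −0.33·log₂0.33 = 0.52782
  cell (1,β): −0.26·log₂0.26 = 0.50529
  cell (2,α): −0.23·log₂0.23 = 0.48767
  cell (2,β): −0.18·log₂0.18 = 0.44531
Sum = 1.9661 bits.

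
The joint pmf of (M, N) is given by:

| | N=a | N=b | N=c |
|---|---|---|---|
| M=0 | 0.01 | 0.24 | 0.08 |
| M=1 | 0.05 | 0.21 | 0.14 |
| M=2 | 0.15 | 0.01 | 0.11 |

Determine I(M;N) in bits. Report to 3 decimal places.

Marginals: p(M) = (0.3300, 0.4000, 0.2700), p(N) = (0.2100, 0.4600, 0.3300).
I(M;N) = Σ p(x,y)·log₂[p(x,y)/(p(x)p(y))].
  (0,a): 0.01·log₂(0.1443) = -0.0279
  (0,b): 0.24·log₂(1.5810) = 0.1586
  (0,c): 0.08·log₂(0.7346) = -0.0356
  (1,a): 0.05·log₂(0.5952) = -0.0374
  (1,b): 0.21·log₂(1.1413) = 0.0400
  (1,c): 0.14·log₂(1.0606) = 0.0119
  (2,a): 0.15·log₂(2.6455) = 0.2105
  (2,b): 0.01·log₂(0.0805) = -0.0363
  (2,c): 0.11·log₂(1.2346) = 0.0334
Sum = 0.317 bits.

0.317 bits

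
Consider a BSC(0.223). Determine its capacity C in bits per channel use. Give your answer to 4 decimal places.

0.2344 bits

Binary symmetric channel: C = 1 − h₂(ε) where h₂ is the binary entropy function.
h₂(0.223) = −0.223·log₂0.223 − 0.777·log₂0.777 = 0.7656.
C = 1 − 0.7656 = 0.2344 bits per channel use.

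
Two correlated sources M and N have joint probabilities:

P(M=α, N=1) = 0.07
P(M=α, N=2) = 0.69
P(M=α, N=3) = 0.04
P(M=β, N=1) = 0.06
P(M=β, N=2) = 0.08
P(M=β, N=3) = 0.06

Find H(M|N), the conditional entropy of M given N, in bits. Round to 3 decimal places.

Marginals: p(M) = (0.8000, 0.2000), p(N) = (0.1300, 0.7700, 0.1000).
H(M|N) = Σ p(N) · H(M|N=·).
  N=1: p=0.1300, H(M|N=1) = 0.9957
  N=2: p=0.7700, H(M|N=2) = 0.4812
  N=3: p=0.1000, H(M|N=3) = 0.9710
Weighted sum = 0.597 bits.

0.597 bits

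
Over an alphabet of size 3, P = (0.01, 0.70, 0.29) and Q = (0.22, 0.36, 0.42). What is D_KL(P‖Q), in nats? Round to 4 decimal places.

D(P‖Q) = Σ p·ln(p/q).
  0.01·ln(0.01/0.22) = -0.03091
  0.70·ln(0.70/0.36) = 0.46548
  0.29·ln(0.29/0.42) = -0.10741
D(P‖Q) = 0.3272 nats.

0.3272 nats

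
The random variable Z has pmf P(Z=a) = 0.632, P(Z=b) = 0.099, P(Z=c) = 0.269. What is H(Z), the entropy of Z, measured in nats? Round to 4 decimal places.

0.8722 nats

H(Z) = −Σ p·ln p.
  −(0.632)·ln(0.632) = 0.29000
  −(0.099)·ln(0.099) = 0.22895
  −(0.269)·ln(0.269) = 0.35321
Sum: 0.29000 + 0.22895 + 0.35321 = 0.8722 nats.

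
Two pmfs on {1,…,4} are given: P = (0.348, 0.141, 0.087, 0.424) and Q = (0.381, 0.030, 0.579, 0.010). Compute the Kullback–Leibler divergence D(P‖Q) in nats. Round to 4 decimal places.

D(P‖Q) = Σ p·ln(p/q).
  0.348·ln(0.348/0.381) = -0.03153
  0.141·ln(0.141/0.030) = 0.21821
  0.087·ln(0.087/0.579) = -0.16490
  0.424·ln(0.424/0.010) = 1.58879
D(P‖Q) = 1.6106 nats.

1.6106 nats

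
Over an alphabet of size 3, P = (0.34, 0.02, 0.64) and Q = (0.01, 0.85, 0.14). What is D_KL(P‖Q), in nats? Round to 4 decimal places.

2.0967 nats

D(P‖Q) = Σ p·ln(p/q).
  0.34·ln(0.34/0.01) = 1.19896
  0.02·ln(0.02/0.85) = -0.07499
  0.64·ln(0.64/0.14) = 0.97269
D(P‖Q) = 2.0967 nats.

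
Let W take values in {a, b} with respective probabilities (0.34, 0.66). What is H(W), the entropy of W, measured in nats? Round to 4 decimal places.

0.6410 nats

H(W) = −Σ p·ln p.
  −(0.34)·ln(0.34) = 0.36680
  −(0.66)·ln(0.66) = 0.27424
Sum: 0.36680 + 0.27424 = 0.6410 nats.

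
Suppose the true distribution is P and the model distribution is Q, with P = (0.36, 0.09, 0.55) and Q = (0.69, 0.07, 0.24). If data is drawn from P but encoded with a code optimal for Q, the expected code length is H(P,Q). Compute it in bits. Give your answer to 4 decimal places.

H(P,Q) = −Σ p·log₂ q.
  −0.36·log₂(0.69) = 0.19272
  −0.09·log₂(0.07) = 0.34529
  −0.55·log₂(0.24) = 1.13239
H(P,Q) = 1.6704 bits.

1.6704 bits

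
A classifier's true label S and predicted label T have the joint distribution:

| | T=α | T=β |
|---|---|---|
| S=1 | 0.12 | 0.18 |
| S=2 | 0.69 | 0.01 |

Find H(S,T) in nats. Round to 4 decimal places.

H(S,T) = −Σ p(x,y)·ln p(x,y) over all 4 cells.
  cell (1,α): −0.12·ln0.12 = 0.25443
  cell (1,β): −0.18·ln0.18 = 0.30866
  cell (2,α): −0.69·ln0.69 = 0.25603
  cell (2,β): −0.01·ln0.01 = 0.04605
Sum = 0.8652 nats.

0.8652 nats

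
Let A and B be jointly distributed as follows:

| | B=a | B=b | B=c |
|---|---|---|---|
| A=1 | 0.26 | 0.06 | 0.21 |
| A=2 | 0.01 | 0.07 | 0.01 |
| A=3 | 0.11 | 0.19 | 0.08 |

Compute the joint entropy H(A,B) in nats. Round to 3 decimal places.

1.885 nats

H(A,B) = −Σ p(x,y)·ln p(x,y) over all 9 cells.
  cell (1,a): −0.26·ln0.26 = 0.3502
  cell (1,b): −0.06·ln0.06 = 0.1688
  cell (1,c): −0.21·ln0.21 = 0.3277
  cell (2,a): −0.01·ln0.01 = 0.0461
  cell (2,b): −0.07·ln0.07 = 0.1861
  cell (2,c): −0.01·ln0.01 = 0.0461
  cell (3,a): −0.11·ln0.11 = 0.2428
  cell (3,b): −0.19·ln0.19 = 0.3155
  cell (3,c): −0.08·ln0.08 = 0.2021
Sum = 1.885 nats.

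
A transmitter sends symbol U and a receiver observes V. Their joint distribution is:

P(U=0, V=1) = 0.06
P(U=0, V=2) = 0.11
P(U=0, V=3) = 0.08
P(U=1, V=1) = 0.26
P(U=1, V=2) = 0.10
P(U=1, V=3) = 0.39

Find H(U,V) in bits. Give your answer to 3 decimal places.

2.253 bits

H(U,V) = −Σ p(x,y)·log₂ p(x,y) over all 6 cells.
  cell (0,1): −0.06·log₂0.06 = 0.2435
  cell (0,2): −0.11·log₂0.11 = 0.3503
  cell (0,3): −0.08·log₂0.08 = 0.2915
  cell (1,1): −0.26·log₂0.26 = 0.5053
  cell (1,2): −0.10·log₂0.10 = 0.3322
  cell (1,3): −0.39·log₂0.39 = 0.5298
Sum = 2.253 bits.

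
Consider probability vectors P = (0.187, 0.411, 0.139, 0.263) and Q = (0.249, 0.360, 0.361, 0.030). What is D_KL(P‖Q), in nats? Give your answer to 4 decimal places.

D(P‖Q) = Σ p·ln(p/q).
  0.187·ln(0.187/0.249) = -0.05355
  0.411·ln(0.411/0.360) = 0.05445
  0.139·ln(0.139/0.361) = -0.13266
  0.263·ln(0.263/0.030) = 0.57096
D(P‖Q) = 0.4392 nats.

0.4392 nats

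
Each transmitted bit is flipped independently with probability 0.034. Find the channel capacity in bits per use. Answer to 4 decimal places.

0.7859 bits

Binary symmetric channel: C = 1 − h₂(ε) where h₂ is the binary entropy function.
h₂(0.034) = −0.034·log₂0.034 − 0.966·log₂0.966 = 0.2141.
C = 1 − 0.2141 = 0.7859 bits per channel use.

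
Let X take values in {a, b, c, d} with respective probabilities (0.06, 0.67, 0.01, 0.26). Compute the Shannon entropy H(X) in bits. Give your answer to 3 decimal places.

1.202 bits

H(X) = −Σ p·log₂ p.
  −(0.06)·log₂(0.06) = 0.2435
  −(0.67)·log₂(0.67) = 0.3871
  −(0.01)·log₂(0.01) = 0.0664
  −(0.26)·log₂(0.26) = 0.5053
Sum: 0.2435 + 0.3871 + 0.0664 + 0.5053 = 1.202 bits.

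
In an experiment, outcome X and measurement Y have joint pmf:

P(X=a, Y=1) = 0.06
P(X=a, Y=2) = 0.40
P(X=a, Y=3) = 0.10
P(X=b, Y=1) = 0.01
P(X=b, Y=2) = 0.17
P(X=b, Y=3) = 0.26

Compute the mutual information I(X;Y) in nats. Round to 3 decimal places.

Marginals: p(X) = (0.5600, 0.4400), p(Y) = (0.0700, 0.5700, 0.3600).
I(X;Y) = H(X) + H(Y) − H(X,Y).
H(X) = 0.6859, H(Y) = 0.8744, H(X,Y) = 1.4631.
I(X;Y) = 0.6859 + 0.8744 − 1.4631 = 0.097 nats.

0.097 nats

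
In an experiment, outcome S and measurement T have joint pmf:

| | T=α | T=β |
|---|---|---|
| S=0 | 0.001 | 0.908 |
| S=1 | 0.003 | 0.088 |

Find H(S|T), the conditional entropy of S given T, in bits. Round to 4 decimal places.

Chain rule: H(S|T) = H(S,T) − H(T).
Marginals: p(S) = (0.9090, 0.0910), p(T) = (0.0040, 0.9960).
H(S,T) = 0.4701 bits; H(T) = 0.0376 bits.
H(S|T) = 0.4701 − 0.0376 = 0.4325 bits.

0.4325 bits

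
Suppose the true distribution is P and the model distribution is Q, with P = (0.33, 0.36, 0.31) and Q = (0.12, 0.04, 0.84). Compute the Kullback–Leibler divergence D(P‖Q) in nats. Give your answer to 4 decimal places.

0.8158 nats

D(P‖Q) = Σ p·ln(p/q).
  0.33·ln(0.33/0.12) = 0.33383
  0.36·ln(0.36/0.04) = 0.79100
  0.31·ln(0.31/0.84) = -0.30902
D(P‖Q) = 0.8158 nats.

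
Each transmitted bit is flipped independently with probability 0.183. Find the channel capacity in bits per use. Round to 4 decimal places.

0.3134 bits

Binary symmetric channel: C = 1 − h₂(ε) where h₂ is the binary entropy function.
h₂(0.183) = −0.183·log₂0.183 − 0.817·log₂0.817 = 0.6866.
C = 1 − 0.6866 = 0.3134 bits per channel use.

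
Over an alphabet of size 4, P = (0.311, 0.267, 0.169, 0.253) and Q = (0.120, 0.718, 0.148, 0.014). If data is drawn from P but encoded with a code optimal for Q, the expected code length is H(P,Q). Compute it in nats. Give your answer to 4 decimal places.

2.1507 nats

H(P,Q) = −Σ p·ln q.
  −0.311·ln(0.120) = 0.65940
  −0.267·ln(0.718) = 0.08845
  −0.169·ln(0.148) = 0.32288
  −0.253·ln(0.014) = 1.07998
H(P,Q) = 2.1507 nats.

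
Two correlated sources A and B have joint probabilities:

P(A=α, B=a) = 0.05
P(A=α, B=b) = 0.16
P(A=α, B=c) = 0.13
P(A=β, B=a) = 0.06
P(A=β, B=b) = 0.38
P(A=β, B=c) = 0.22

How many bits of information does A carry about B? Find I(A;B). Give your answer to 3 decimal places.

0.009 bits

Marginals: p(A) = (0.3400, 0.6600), p(B) = (0.1100, 0.5400, 0.3500).
I(A;B) = H(A) + H(B) − H(A,B).
H(A) = 0.9248, H(B) = 1.3604, H(A,B) = 2.2763.
I(A;B) = 0.9248 + 1.3604 − 2.2763 = 0.009 bits.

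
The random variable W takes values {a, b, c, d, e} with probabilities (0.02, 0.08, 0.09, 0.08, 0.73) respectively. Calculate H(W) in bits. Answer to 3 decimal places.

H(W) = −Σ p·log₂ p.
  −(0.02)·log₂(0.02) = 0.1129
  −(0.08)·log₂(0.08) = 0.2915
  −(0.09)·log₂(0.09) = 0.3127
  −(0.08)·log₂(0.08) = 0.2915
  −(0.73)·log₂(0.73) = 0.3314
Sum: 0.1129 + 0.2915 + 0.3127 + 0.2915 + 0.3314 = 1.340 bits.

1.340 bits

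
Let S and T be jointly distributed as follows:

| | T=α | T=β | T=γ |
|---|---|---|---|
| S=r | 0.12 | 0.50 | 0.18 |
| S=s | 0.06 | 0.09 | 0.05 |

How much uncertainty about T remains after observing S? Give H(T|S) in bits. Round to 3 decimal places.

Chain rule: H(T|S) = H(S,T) − H(S).
Marginals: p(S) = (0.8000, 0.2000), p(T) = (0.1800, 0.5900, 0.2300).
H(S,T) = 2.0847 bits; H(S) = 0.7219 bits.
H(T|S) = 2.0847 − 0.7219 = 1.363 bits.

1.363 bits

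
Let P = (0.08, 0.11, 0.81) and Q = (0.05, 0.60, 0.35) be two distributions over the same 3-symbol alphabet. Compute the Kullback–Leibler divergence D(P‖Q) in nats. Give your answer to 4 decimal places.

D(P‖Q) = Σ p·ln(p/q).
  0.08·ln(0.08/0.05) = 0.03760
  0.11·ln(0.11/0.60) = -0.18661
  0.81·ln(0.81/0.35) = 0.67967
D(P‖Q) = 0.5307 nats.

0.5307 nats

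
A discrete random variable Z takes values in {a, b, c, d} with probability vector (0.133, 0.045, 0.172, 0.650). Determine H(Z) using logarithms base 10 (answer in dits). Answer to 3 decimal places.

H(Z) = −Σ p·log₁₀ p.
  −(0.133)·log₁₀(0.133) = 0.1165
  −(0.045)·log₁₀(0.045) = 0.0606
  −(0.172)·log₁₀(0.172) = 0.1315
  −(0.650)·log₁₀(0.650) = 0.1216
Sum: 0.1165 + 0.0606 + 0.1315 + 0.1216 = 0.430 dits.

0.430 dits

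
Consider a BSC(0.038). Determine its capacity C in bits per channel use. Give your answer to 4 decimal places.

Binary symmetric channel: C = 1 − h₂(ε) where h₂ is the binary entropy function.
h₂(0.038) = −0.038·log₂0.038 − 0.962·log₂0.962 = 0.2330.
C = 1 − 0.2330 = 0.7670 bits per channel use.

0.7670 bits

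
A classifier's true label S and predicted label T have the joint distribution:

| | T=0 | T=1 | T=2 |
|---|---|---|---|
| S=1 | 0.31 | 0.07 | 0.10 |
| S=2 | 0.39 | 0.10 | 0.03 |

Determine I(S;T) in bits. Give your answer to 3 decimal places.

Marginals: p(S) = (0.4800, 0.5200), p(T) = (0.7000, 0.1700, 0.1300).
I(S;T) = H(S) + H(T) − H(S,T).
H(S) = 0.9988, H(T) = 1.1774, H(S,T) = 2.1383.
I(S;T) = 0.9988 + 1.1774 − 2.1383 = 0.038 bits.

0.038 bits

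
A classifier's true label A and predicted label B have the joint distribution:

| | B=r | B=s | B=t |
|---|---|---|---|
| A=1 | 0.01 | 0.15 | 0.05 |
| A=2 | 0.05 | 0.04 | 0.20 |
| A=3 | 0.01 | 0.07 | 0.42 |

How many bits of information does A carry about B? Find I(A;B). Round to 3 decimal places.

Marginals: p(A) = (0.2100, 0.2900, 0.5000), p(B) = (0.0700, 0.2600, 0.6700).
I(A;B) = Σ p(x,y)·log₂[p(x,y)/(p(x)p(y))].
  (1,r): 0.01·log₂(0.6803) = -0.0056
  (1,s): 0.15·log₂(2.7473) = 0.2187
  (1,t): 0.05·log₂(0.3554) = -0.0746
  (2,r): 0.05·log₂(2.4631) = 0.0650
  (2,s): 0.04·log₂(0.5305) = -0.0366
  (2,t): 0.20·log₂(1.0293) = 0.0083
  (3,r): 0.01·log₂(0.2857) = -0.0181
  (3,s): 0.07·log₂(0.5385) = -0.0625
  (3,t): 0.42·log₂(1.2537) = 0.1370
Sum = 0.232 bits.

0.232 bits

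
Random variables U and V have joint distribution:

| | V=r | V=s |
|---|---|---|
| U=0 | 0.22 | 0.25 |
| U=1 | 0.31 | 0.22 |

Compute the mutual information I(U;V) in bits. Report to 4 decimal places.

Marginals: p(U) = (0.4700, 0.5300), p(V) = (0.5300, 0.4700).
I(U;V) = H(U) + H(V) − H(U,V).
H(U) = 0.9974, H(V) = 0.9974, H(U,V) = 1.9849.
I(U;V) = 0.9974 + 0.9974 − 1.9849 = 0.0099 bits.

0.0099 bits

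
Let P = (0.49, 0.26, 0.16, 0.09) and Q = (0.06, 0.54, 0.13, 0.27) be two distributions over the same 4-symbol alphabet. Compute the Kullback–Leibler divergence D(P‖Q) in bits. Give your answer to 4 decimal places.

1.1157 bits

D(P‖Q) = Σ p·log₂(p/q).
  0.49·log₂(0.49/0.06) = 1.48458
  0.26·log₂(0.26/0.54) = -0.27416
  0.16·log₂(0.16/0.13) = 0.04793
  0.09·log₂(0.09/0.27) = -0.14265
D(P‖Q) = 1.1157 bits.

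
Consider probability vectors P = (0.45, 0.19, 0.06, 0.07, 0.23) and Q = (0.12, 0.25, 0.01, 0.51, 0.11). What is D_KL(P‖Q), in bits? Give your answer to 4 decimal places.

0.9822 bits

D(P‖Q) = Σ p·log₂(p/q).
  0.45·log₂(0.45/0.12) = 0.85810
  0.19·log₂(0.19/0.25) = -0.07523
  0.06·log₂(0.06/0.01) = 0.15510
  0.07·log₂(0.07/0.51) = -0.20055
  0.23·log₂(0.23/0.11) = 0.24475
D(P‖Q) = 0.9822 bits.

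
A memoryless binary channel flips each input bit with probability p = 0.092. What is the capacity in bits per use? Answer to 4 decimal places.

Binary symmetric channel: C = 1 − h₂(ε) where h₂ is the binary entropy function.
h₂(0.092) = −0.092·log₂0.092 − 0.908·log₂0.908 = 0.4431.
C = 1 − 0.4431 = 0.5569 bits per channel use.

0.5569 bits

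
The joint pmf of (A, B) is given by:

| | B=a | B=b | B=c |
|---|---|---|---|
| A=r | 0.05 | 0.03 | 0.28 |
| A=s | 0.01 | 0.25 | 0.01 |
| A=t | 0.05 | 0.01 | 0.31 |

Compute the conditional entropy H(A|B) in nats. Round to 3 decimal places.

Marginals: p(A) = (0.3600, 0.2700, 0.3700), p(B) = (0.1100, 0.2900, 0.6000).
H(A|B) = Σ p(B) · H(A|B=·).
  B=a: p=0.1100, H(A|B=a) = 0.9348
  B=b: p=0.2900, H(A|B=b) = 0.4788
  B=c: p=0.6000, H(A|B=c) = 0.7651
Weighted sum = 0.701 nats.

0.701 nats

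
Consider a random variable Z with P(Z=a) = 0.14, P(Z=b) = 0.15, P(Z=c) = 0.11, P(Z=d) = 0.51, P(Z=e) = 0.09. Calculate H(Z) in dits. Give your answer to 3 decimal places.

H(Z) = −Σ p·log₁₀ p.
  −(0.14)·log₁₀(0.14) = 0.1195
  −(0.15)·log₁₀(0.15) = 0.1236
  −(0.11)·log₁₀(0.11) = 0.1054
  −(0.51)·log₁₀(0.51) = 0.1491
  −(0.09)·log₁₀(0.09) = 0.0941
Sum: 0.1195 + 0.1236 + 0.1054 + 0.1491 + 0.0941 = 0.592 dits.

0.592 dits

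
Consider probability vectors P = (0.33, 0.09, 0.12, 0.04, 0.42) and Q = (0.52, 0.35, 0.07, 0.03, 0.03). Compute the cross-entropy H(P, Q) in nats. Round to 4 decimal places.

2.2424 nats

H(P,Q) = −Σ p·ln q.
  −0.33·ln(0.52) = 0.21580
  −0.09·ln(0.35) = 0.09448
  −0.12·ln(0.07) = 0.31911
  −0.04·ln(0.03) = 0.14026
  −0.42·ln(0.03) = 1.47275
H(P,Q) = 2.2424 nats.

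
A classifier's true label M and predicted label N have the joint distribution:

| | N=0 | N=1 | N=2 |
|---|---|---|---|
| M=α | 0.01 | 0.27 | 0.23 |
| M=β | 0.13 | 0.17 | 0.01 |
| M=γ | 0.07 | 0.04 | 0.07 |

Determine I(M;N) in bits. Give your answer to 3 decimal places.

0.299 bits

Marginals: p(M) = (0.5100, 0.3100, 0.1800), p(N) = (0.2100, 0.4800, 0.3100).
I(M;N) = Σ p(x,y)·log₂[p(x,y)/(p(x)p(y))].
  (α,0): 0.01·log₂(0.0934) = -0.0342
  (α,1): 0.27·log₂(1.1029) = 0.0382
  (α,2): 0.23·log₂(1.4548) = 0.1244
  (β,0): 0.13·log₂(1.9969) = 0.1297
  (β,1): 0.17·log₂(1.1425) = 0.0327
  (β,2): 0.01·log₂(0.1041) = -0.0326
  (γ,0): 0.07·log₂(1.8519) = 0.0622
  (γ,1): 0.04·log₂(0.4630) = -0.0444
  (γ,2): 0.07·log₂(1.2545) = 0.0229
Sum = 0.299 bits.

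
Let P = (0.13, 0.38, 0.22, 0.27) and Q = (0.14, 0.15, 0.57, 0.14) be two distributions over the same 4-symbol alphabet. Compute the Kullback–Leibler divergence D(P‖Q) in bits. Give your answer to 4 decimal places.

0.4494 bits

D(P‖Q) = Σ p·log₂(p/q).
  0.13·log₂(0.13/0.14) = -0.01390
  0.38·log₂(0.38/0.15) = 0.50959
  0.22·log₂(0.22/0.57) = -0.30216
  0.27·log₂(0.27/0.14) = 0.25583
D(P‖Q) = 0.4494 bits.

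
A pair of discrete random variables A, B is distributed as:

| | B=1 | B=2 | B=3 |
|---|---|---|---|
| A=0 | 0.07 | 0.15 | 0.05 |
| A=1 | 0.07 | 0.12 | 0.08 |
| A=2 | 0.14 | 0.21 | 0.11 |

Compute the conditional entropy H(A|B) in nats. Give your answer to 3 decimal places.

1.058 nats

Marginals: p(A) = (0.2700, 0.2700, 0.4600), p(B) = (0.2800, 0.4800, 0.2400).
H(A|B) = Σ p(B) · H(A|B=·).
  B=1: p=0.2800, H(A|B=1) = 1.0397
  B=2: p=0.4800, H(A|B=2) = 1.0717
  B=3: p=0.2400, H(A|B=3) = 1.0506
Weighted sum = 1.058 nats.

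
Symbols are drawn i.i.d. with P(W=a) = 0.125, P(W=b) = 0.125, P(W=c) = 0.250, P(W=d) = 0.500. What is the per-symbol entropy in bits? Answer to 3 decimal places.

H(W) = −Σ p·log₂ p.
  −(0.125)·log₂(0.125) = 0.3750
  −(0.125)·log₂(0.125) = 0.3750
  −(0.250)·log₂(0.250) = 0.5000
  −(0.500)·log₂(0.500) = 0.5000
Sum: 0.3750 + 0.3750 + 0.5000 + 0.5000 = 1.750 bits.

1.750 bits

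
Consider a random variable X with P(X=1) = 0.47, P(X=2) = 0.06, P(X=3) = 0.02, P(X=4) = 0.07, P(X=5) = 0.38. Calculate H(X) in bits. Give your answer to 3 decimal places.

1.667 bits

H(X) = −Σ p·log₂ p.
  −(0.47)·log₂(0.47) = 0.5120
  −(0.06)·log₂(0.06) = 0.2435
  −(0.02)·log₂(0.02) = 0.1129
  −(0.07)·log₂(0.07) = 0.2686
  −(0.38)·log₂(0.38) = 0.5305
Sum: 0.5120 + 0.2435 + 0.1129 + 0.2686 + 0.5305 = 1.667 bits.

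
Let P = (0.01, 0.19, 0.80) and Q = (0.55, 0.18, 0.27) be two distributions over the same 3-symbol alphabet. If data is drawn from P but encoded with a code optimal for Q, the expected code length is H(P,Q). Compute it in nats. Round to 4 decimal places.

1.3793 nats

H(P,Q) = −Σ p·ln q.
  −0.01·ln(0.55) = 0.00598
  −0.19·ln(0.18) = 0.32581
  −0.80·ln(0.27) = 1.04747
H(P,Q) = 1.3793 nats.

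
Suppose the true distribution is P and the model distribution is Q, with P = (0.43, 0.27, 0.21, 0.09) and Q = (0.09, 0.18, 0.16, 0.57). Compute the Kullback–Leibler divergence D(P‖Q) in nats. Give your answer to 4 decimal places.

0.6730 nats

D(P‖Q) = Σ p·ln(p/q).
  0.43·ln(0.43/0.09) = 0.67251
  0.27·ln(0.27/0.18) = 0.10948
  0.21·ln(0.21/0.16) = 0.05711
  0.09·ln(0.09/0.57) = -0.16612
D(P‖Q) = 0.6730 nats.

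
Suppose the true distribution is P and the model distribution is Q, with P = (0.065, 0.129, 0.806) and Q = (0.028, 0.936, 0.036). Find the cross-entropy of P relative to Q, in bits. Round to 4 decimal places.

4.2131 bits

H(P,Q) = −Σ p·log₂ q.
  −0.065·log₂(0.028) = 0.33530
  −0.129·log₂(0.936) = 0.01231
  −0.806·log₂(0.036) = 3.86546
H(P,Q) = 4.2131 bits.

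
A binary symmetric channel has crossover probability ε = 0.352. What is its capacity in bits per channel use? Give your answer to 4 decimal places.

0.0642 bits

Binary symmetric channel: C = 1 − h₂(ε) where h₂ is the binary entropy function.
h₂(0.352) = −0.352·log₂0.352 − 0.648·log₂0.648 = 0.9358.
C = 1 − 0.9358 = 0.0642 bits per channel use.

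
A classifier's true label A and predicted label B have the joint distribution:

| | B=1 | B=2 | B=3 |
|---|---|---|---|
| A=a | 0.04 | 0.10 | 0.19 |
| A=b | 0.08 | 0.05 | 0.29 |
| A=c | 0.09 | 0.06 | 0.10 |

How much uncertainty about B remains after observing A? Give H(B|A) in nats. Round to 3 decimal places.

0.924 nats

Marginals: p(A) = (0.3300, 0.4200, 0.2500), p(B) = (0.2100, 0.2100, 0.5800).
H(B|A) = Σ p(A) · H(B|A=·).
  A=a: p=0.3300, H(B|A=a) = 0.9354
  A=b: p=0.4200, H(B|A=b) = 0.8249
  A=c: p=0.2500, H(B|A=c) = 1.0768
Weighted sum = 0.924 nats.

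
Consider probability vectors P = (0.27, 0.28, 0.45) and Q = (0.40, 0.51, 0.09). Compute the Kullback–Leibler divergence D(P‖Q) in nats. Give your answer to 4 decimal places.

D(P‖Q) = Σ p·ln(p/q).
  0.27·ln(0.27/0.40) = -0.10612
  0.28·ln(0.28/0.51) = -0.16789
  0.45·ln(0.45/0.09) = 0.72425
D(P‖Q) = 0.4502 nats.

0.4502 nats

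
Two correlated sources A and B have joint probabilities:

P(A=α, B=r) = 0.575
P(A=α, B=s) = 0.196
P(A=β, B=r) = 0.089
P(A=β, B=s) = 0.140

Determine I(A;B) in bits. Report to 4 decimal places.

Marginals: p(A) = (0.7710, 0.2290), p(B) = (0.6640, 0.3360).
I(A;B) = Σ p(x,y)·log₂[p(x,y)/(p(x)p(y))].
  (α,r): 0.575·log₂(1.1232) = 0.09636
  (α,s): 0.196·log₂(0.7566) = -0.07887
  (β,r): 0.089·log₂(0.5853) = -0.06877
  (β,s): 0.140·log₂(1.8195) = 0.12090
Sum = 0.0696 bits.

0.0696 bits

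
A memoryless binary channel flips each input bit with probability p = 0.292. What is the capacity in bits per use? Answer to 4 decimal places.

Binary symmetric channel: C = 1 − h₂(ε) where h₂ is the binary entropy function.
h₂(0.292) = −0.292·log₂0.292 − 0.708·log₂0.708 = 0.8713.
C = 1 − 0.8713 = 0.1287 bits per channel use.

0.1287 bits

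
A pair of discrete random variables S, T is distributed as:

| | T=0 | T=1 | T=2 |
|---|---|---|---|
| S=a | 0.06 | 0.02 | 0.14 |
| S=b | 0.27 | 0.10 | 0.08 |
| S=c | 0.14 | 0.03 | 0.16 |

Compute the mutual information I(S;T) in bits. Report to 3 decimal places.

Marginals: p(S) = (0.2200, 0.4500, 0.3300), p(T) = (0.4700, 0.1500, 0.3800).
I(S;T) = H(S) + H(T) − H(S,T).
H(S) = 1.5268, H(T) = 1.4530, H(S,T) = 2.8591.
I(S;T) = 1.5268 + 1.4530 − 2.8591 = 0.121 bits.

0.121 bits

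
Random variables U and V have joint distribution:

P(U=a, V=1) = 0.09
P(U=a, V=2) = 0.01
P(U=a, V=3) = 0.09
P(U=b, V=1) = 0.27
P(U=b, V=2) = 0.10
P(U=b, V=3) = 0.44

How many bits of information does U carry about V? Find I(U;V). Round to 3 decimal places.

Marginals: p(U) = (0.1900, 0.8100), p(V) = (0.3600, 0.1100, 0.5300).
I(U;V) = H(U) + H(V) − H(U,V).
H(U) = 0.7015, H(V) = 1.3663, H(U,V) = 2.0551.
I(U;V) = 0.7015 + 1.3663 − 2.0551 = 0.013 bits.

0.013 bits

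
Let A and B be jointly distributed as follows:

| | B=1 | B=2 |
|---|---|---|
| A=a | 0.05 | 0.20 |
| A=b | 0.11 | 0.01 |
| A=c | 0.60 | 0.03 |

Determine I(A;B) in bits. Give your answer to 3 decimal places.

0.391 bits

Marginals: p(A) = (0.2500, 0.1200, 0.6300), p(B) = (0.7600, 0.2400).
I(A;B) = Σ p(x,y)·log₂[p(x,y)/(p(x)p(y))].
  (a,1): 0.05·log₂(0.2632) = -0.0963
  (a,2): 0.20·log₂(3.3333) = 0.3474
  (b,1): 0.11·log₂(1.2061) = 0.0297
  (b,2): 0.01·log₂(0.3472) = -0.0153
  (c,1): 0.60·log₂(1.2531) = 0.1953
  (c,2): 0.03·log₂(0.1984) = -0.0700
Sum = 0.391 bits.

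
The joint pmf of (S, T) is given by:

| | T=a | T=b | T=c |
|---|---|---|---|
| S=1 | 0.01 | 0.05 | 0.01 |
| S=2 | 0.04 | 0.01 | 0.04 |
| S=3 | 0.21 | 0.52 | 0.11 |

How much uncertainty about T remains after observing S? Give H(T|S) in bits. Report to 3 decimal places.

1.308 bits

Chain rule: H(T|S) = H(S,T) − H(S).
Marginals: p(S) = (0.0700, 0.0900, 0.8400), p(T) = (0.2600, 0.5800, 0.1600).
H(S,T) = 2.1006 bits; H(S) = 0.7925 bits.
H(T|S) = 2.1006 − 0.7925 = 1.308 bits.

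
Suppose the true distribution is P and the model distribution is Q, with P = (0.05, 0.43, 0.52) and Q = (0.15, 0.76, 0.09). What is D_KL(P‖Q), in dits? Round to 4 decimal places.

D(P‖Q) = Σ p·log₁₀(p/q).
  0.05·log₁₀(0.05/0.15) = -0.02386
  0.43·log₁₀(0.43/0.76) = -0.10636
  0.52·log₁₀(0.52/0.09) = 0.39612
D(P‖Q) = 0.2659 dits.

0.2659 dits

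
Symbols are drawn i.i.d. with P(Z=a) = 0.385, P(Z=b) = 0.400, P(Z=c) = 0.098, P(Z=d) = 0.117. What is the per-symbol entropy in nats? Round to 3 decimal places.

1.213 nats

H(Z) = −Σ p·ln p.
  −(0.385)·ln(0.385) = 0.3675
  −(0.400)·ln(0.400) = 0.3665
  −(0.098)·ln(0.098) = 0.2276
  −(0.117)·ln(0.117) = 0.2510
Sum: 0.3675 + 0.3665 + 0.2276 + 0.2510 = 1.213 nats.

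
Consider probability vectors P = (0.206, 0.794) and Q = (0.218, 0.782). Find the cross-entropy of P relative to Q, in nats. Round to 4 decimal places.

0.5090 nats

H(P,Q) = −Σ p·ln q.
  −0.206·ln(0.218) = 0.31379
  −0.794·ln(0.782) = 0.19525
H(P,Q) = 0.5090 nats.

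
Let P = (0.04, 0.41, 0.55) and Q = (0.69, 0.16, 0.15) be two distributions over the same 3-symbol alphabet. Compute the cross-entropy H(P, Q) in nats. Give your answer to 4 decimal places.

H(P,Q) = −Σ p·ln q.
  −0.04·ln(0.69) = 0.01484
  −0.41·ln(0.16) = 0.75136
  −0.55·ln(0.15) = 1.04342
H(P,Q) = 1.8096 nats.

1.8096 nats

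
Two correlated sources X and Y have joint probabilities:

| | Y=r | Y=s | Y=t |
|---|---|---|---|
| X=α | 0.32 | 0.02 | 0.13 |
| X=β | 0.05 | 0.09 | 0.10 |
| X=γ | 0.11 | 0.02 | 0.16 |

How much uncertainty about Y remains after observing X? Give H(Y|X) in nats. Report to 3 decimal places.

Marginals: p(X) = (0.4700, 0.2400, 0.2900), p(Y) = (0.4800, 0.1300, 0.3900).
H(Y|X) = Σ p(X) · H(Y|X=·).
  X=α: p=0.4700, H(Y|X=α) = 0.7515
  X=β: p=0.2400, H(Y|X=β) = 1.0594
  X=γ: p=0.2900, H(Y|X=γ) = 0.8802
Weighted sum = 0.863 nats.

0.863 nats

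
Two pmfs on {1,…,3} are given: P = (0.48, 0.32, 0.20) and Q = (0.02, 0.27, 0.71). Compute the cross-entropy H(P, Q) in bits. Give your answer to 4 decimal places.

3.4123 bits

H(P,Q) = −Σ p·log₂ q.
  −0.48·log₂(0.02) = 2.70905
  −0.32·log₂(0.27) = 0.60447
  −0.20·log₂(0.71) = 0.09882
H(P,Q) = 3.4123 bits.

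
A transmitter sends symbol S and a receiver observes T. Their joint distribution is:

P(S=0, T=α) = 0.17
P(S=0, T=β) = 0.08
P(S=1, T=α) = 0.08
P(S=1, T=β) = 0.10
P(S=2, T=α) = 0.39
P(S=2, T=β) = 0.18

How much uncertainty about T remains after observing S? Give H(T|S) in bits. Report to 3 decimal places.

0.917 bits

Marginals: p(S) = (0.2500, 0.1800, 0.5700), p(T) = (0.6400, 0.3600).
H(T|S) = Σ p(S) · H(T|S=·).
  S=0: p=0.2500, H(T|S=0) = 0.9044
  S=1: p=0.1800, H(T|S=1) = 0.9911
  S=2: p=0.5700, H(T|S=2) = 0.8997
Weighted sum = 0.917 bits.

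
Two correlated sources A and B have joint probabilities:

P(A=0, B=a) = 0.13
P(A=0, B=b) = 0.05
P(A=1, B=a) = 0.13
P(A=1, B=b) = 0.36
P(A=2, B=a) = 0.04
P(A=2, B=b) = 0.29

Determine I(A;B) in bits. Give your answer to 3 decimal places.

0.143 bits

Marginals: p(A) = (0.1800, 0.4900, 0.3300), p(B) = (0.3000, 0.7000).
I(A;B) = Σ p(x,y)·log₂[p(x,y)/(p(x)p(y))].
  (0,a): 0.13·log₂(2.4074) = 0.1648
  (0,b): 0.05·log₂(0.3968) = -0.0667
  (1,a): 0.13·log₂(0.8844) = -0.0230
  (1,b): 0.36·log₂(1.0496) = 0.0251
  (2,a): 0.04·log₂(0.4040) = -0.0523
  (2,b): 0.29·log₂(1.2554) = 0.0952
Sum = 0.143 bits.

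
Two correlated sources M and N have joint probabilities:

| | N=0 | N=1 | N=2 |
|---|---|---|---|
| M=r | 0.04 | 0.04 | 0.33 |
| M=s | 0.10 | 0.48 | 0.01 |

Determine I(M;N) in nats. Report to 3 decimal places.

0.407 nats

Marginals: p(M) = (0.4100, 0.5900), p(N) = (0.1400, 0.5200, 0.3400).
I(M;N) = H(M) + H(N) − H(M,N).
H(M) = 0.6769, H(N) = 0.9821, H(M,N) = 1.2520.
I(M;N) = 0.6769 + 0.9821 − 1.2520 = 0.407 nats.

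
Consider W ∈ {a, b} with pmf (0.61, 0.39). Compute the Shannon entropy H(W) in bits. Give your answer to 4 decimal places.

0.9648 bits

H(W) = −Σ p·log₂ p.
  −(0.61)·log₂(0.61) = 0.43500
  −(0.39)·log₂(0.39) = 0.52980
Sum: 0.43500 + 0.52980 = 0.9648 bits.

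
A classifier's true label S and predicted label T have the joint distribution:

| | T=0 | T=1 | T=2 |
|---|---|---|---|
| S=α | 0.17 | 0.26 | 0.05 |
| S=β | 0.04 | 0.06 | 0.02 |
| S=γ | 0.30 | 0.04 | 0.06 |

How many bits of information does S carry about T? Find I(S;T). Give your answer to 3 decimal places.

Marginals: p(S) = (0.4800, 0.1200, 0.4000), p(T) = (0.5100, 0.3600, 0.1300).
I(S;T) = Σ p(x,y)·log₂[p(x,y)/(p(x)p(y))].
  (α,0): 0.17·log₂(0.6944) = -0.0894
  (α,1): 0.26·log₂(1.5046) = 0.1532
  (α,2): 0.05·log₂(0.8013) = -0.0160
  (β,0): 0.04·log₂(0.6536) = -0.0245
  (β,1): 0.06·log₂(1.3889) = 0.0284
  (β,2): 0.02·log₂(1.2821) = 0.0072
  (γ,0): 0.30·log₂(1.4706) = 0.1669
  (γ,1): 0.04·log₂(0.2778) = -0.0739
  (γ,2): 0.06·log₂(1.1538) = 0.0124
Sum = 0.164 bits.

0.164 bits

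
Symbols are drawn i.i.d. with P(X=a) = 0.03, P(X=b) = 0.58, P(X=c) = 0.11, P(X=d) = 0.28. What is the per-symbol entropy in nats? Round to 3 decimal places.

1.020 nats

H(X) = −Σ p·ln p.
  −(0.03)·ln(0.03) = 0.1052
  −(0.58)·ln(0.58) = 0.3159
  −(0.11)·ln(0.11) = 0.2428
  −(0.28)·ln(0.28) = 0.3564
Sum: 0.1052 + 0.3159 + 0.2428 + 0.3564 = 1.020 nats.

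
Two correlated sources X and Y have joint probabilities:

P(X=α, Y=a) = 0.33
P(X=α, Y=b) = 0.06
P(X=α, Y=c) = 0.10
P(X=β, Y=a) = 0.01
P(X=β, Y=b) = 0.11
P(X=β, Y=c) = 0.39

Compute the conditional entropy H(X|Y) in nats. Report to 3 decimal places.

Chain rule: H(X|Y) = H(X,Y) − H(Y).
Marginals: p(X) = (0.4900, 0.5100), p(Y) = (0.3400, 0.1700, 0.4900).
H(X,Y) = 1.4210 nats; H(Y) = 1.0176 nats.
H(X|Y) = 1.4210 − 1.0176 = 0.403 nats.

0.403 nats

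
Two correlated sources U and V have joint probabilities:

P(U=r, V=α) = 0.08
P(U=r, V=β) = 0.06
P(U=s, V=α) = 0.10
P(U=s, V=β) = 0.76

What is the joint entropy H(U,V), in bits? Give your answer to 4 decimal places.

H(U,V) = −Σ p(x,y)·log₂ p(x,y) over all 4 cells.
  cell (r,α): −0.08·log₂0.08 = 0.29151
  cell (r,β): −0.06·log₂0.06 = 0.24353
  cell (s,α): −0.10·log₂0.10 = 0.33219
  cell (s,β): −0.76·log₂0.76 = 0.30091
Sum = 1.1681 bits.

1.1681 bits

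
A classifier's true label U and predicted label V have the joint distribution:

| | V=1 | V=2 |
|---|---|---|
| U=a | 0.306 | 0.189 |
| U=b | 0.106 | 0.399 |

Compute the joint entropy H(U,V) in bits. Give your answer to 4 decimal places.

H(U,V) = −Σ p(x,y)·log₂ p(x,y) over all 4 cells.
  cell (a,1): −0.306·log₂0.306 = 0.52277
  cell (a,2): −0.189·log₂0.189 = 0.45427
  cell (b,1): −0.106·log₂0.106 = 0.34321
  cell (b,2): −0.399·log₂0.399 = 0.52889
Sum = 1.8491 bits.

1.8491 bits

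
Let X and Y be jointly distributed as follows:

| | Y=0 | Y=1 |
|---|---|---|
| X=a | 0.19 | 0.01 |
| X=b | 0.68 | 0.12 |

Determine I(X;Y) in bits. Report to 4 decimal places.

0.0123 bits

Marginals: p(X) = (0.2000, 0.8000), p(Y) = (0.8700, 0.1300).
I(X;Y) = Σ p(x,y)·log₂[p(x,y)/(p(x)p(y))].
  (a,0): 0.19·log₂(1.0920) = 0.02411
  (a,1): 0.01·log₂(0.3846) = -0.01379
  (b,0): 0.68·log₂(0.9770) = -0.02282
  (b,1): 0.12·log₂(1.1538) = 0.02477
Sum = 0.0123 bits.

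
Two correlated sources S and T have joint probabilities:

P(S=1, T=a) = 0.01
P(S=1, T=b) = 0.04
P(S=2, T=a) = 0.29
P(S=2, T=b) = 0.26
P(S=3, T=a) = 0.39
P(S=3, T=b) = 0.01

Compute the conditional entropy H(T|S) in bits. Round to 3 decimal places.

Marginals: p(S) = (0.0500, 0.5500, 0.4000), p(T) = (0.6900, 0.3100).
H(T|S) = Σ p(S) · H(T|S=·).
  S=1: p=0.0500, H(T|S=1) = 0.7219
  S=2: p=0.5500, H(T|S=2) = 0.9979
  S=3: p=0.4000, H(T|S=3) = 0.1687
Weighted sum = 0.652 bits.

0.652 bits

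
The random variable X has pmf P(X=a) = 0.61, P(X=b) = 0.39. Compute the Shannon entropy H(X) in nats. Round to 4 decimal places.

0.6687 nats

H(X) = −Σ p·ln p.
  −(0.61)·ln(0.61) = 0.30152
  −(0.39)·ln(0.39) = 0.36723
Sum: 0.30152 + 0.36723 = 0.6687 nats.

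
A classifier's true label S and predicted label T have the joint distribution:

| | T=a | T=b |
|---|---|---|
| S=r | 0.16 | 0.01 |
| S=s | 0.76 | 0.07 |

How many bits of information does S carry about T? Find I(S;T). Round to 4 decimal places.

Marginals: p(S) = (0.1700, 0.8300), p(T) = (0.9200, 0.0800).
I(S;T) = Σ p(x,y)·log₂[p(x,y)/(p(x)p(y))].
  (r,a): 0.16·log₂(1.0230) = 0.00525
  (r,b): 0.01·log₂(0.7353) = -0.00444
  (s,a): 0.76·log₂(0.9953) = -0.00518
  (s,b): 0.07·log₂(1.0542) = 0.00533
Sum = 0.0010 bits.

0.0010 bits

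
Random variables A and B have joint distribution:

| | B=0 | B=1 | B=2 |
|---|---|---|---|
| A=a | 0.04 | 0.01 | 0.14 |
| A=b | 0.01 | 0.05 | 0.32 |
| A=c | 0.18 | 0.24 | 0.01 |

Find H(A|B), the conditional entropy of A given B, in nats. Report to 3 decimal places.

Chain rule: H(A|B) = H(A,B) − H(B).
Marginals: p(A) = (0.1900, 0.3800, 0.4300), p(B) = (0.2300, 0.3000, 0.4700).
H(A,B) = 1.7077 nats; H(B) = 1.0541 nats.
H(A|B) = 1.7077 − 1.0541 = 0.654 nats.

0.654 nats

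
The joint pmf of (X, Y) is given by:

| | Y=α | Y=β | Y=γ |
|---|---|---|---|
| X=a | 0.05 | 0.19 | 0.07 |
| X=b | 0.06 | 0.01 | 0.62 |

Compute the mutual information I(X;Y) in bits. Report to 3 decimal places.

Marginals: p(X) = (0.3100, 0.6900), p(Y) = (0.1100, 0.2000, 0.6900).
I(X;Y) = Σ p(x,y)·log₂[p(x,y)/(p(x)p(y))].
  (a,α): 0.05·log₂(1.4663) = 0.0276
  (a,β): 0.19·log₂(3.0645) = 0.3070
  (a,γ): 0.07·log₂(0.3273) = -0.1128
  (b,α): 0.06·log₂(0.7905) = -0.0203
  (b,β): 0.01·log₂(0.0725) = -0.0379
  (b,γ): 0.62·log₂(1.3022) = 0.2362
Sum = 0.400 bits.

0.400 bits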